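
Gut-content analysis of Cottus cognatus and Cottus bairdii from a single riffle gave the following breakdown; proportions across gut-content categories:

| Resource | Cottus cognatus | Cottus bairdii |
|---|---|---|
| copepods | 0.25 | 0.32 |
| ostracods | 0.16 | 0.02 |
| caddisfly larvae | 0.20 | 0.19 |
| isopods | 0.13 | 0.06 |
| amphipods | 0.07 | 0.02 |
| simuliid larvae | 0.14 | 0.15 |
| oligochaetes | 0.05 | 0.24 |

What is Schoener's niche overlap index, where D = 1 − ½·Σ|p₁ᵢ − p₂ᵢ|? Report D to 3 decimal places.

0.730

Σ|p₁ᵢ − p₂ᵢ| = 0.07 + 0.14 + 0.01 + 0.07 + 0.05 + 0.01 + 0.19 = 0.54
D = 1 − ½ × 0.54 = 1 − 0.270 = 0.73000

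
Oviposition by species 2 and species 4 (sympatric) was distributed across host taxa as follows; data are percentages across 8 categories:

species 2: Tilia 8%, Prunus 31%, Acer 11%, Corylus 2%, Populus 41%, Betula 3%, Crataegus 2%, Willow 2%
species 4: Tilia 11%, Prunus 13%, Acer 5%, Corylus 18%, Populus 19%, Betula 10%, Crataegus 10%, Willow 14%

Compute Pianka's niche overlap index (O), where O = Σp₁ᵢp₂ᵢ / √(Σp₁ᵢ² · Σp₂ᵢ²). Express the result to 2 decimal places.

Convert percentages to proportions (divide by 100).
Σ p₁ᵢp₂ᵢ = 0.0088 + 0.0403 + 0.0055 + 0.0036 + 0.0779 + 0.0030 + 0.0020 + 0.0028 = 0.1439
Σp_1ᵢ² = 0.08² + 0.31² + 0.11² + 0.02² + 0.41² + 0.03² + 0.02² + 0.02² = 0.0064 + 0.0961 + 0.0121 + 0.0004 + 0.1681 + 0.0009 + 0.0004 + 0.0004 = 0.2848
Σp_2ᵢ² = 0.11² + 0.13² + 0.05² + 0.18² + 0.19² + 0.10² + 0.10² + 0.14² = 0.0121 + 0.0169 + 0.0025 + 0.0324 + 0.0361 + 0.0100 + 0.0100 + 0.0196 = 0.1396
O = 0.1439 / √(0.2848 × 0.1396) = 0.1439 / 0.19939 = 0.7217

0.72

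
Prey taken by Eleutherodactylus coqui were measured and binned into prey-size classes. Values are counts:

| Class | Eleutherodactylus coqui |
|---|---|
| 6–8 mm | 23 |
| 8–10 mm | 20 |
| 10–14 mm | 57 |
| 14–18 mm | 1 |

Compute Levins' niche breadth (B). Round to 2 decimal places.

Proportions for Eleutherodactylus coqui (n=101): 23/101=0.2277, 20/101=0.1980, 57/101=0.5644, 1/101=0.0099
Σpᵢ² = 0.2277² + 0.1980² + 0.5644² + 0.0099² = 0.051847 + 0.039204 + 0.318547 + 0.000098 = 0.409696
B = 1 / 0.409696 = 2.4408

2.44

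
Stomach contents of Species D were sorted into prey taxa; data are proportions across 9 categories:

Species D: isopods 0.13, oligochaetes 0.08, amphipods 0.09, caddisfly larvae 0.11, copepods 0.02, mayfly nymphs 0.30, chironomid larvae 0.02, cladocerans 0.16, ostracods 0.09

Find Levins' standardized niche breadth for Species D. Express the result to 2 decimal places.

Σpᵢ² = 0.13² + 0.08² + 0.09² + 0.11² + 0.02² + 0.30² + 0.02² + 0.16² + 0.09² = 0.0169 + 0.0064 + 0.0081 + 0.0121 + 0.0004 + 0.0900 + 0.0004 + 0.0256 + 0.0081 = 0.1680
B = 1 / 0.1680 = 5.9524
Bₛ = (B − 1)/(n − 1) = (5.9524 − 1)/(9 − 1) = 4.9524/8 = 0.6191

0.62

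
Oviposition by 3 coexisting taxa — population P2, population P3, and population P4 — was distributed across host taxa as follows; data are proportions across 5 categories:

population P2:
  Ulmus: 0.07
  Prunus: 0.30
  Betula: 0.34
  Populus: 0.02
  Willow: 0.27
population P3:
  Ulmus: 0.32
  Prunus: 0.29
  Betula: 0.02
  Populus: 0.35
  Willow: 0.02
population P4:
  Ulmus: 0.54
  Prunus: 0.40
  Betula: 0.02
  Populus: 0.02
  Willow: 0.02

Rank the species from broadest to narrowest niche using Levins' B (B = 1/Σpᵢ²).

population P2 > population P3 > population P4

Σp_P2ᵢ² = 0.07² + 0.30² + 0.34² + 0.02² + 0.27² = 0.0049 + 0.0900 + 0.1156 + 0.0004 + 0.0729 = 0.2838
B_P2 = 1 / 0.2838 = 3.5236
Σp_P3ᵢ² = 0.32² + 0.29² + 0.02² + 0.35² + 0.02² = 0.1024 + 0.0841 + 0.0004 + 0.1225 + 0.0004 = 0.3098
B_P3 = 1 / 0.3098 = 3.2279
Σp_P4ᵢ² = 0.54² + 0.40² + 0.02² + 0.02² + 0.02² = 0.2916 + 0.1600 + 0.0004 + 0.0004 + 0.0004 = 0.4528
B_P4 = 1 / 0.4528 = 2.2085
Ranking by B (broadest → narrowest): population P2 (3.52) > population P3 (3.23) > population P4 (2.21)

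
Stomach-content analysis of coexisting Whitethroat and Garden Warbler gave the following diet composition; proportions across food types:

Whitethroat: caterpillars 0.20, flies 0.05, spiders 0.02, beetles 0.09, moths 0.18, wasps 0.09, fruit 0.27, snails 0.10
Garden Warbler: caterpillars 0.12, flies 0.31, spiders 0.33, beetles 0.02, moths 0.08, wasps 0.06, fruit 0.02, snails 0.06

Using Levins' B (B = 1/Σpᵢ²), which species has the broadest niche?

Whitethroat

Σp_Whitᵢ² = 0.20² + 0.05² + 0.02² + 0.09² + 0.18² + 0.09² + 0.27² + 0.10² = 0.0400 + 0.0025 + 0.0004 + 0.0081 + 0.0324 + 0.0081 + 0.0729 + 0.0100 = 0.1744
B_Whit = 1 / 0.1744 = 5.7339
Σp_Warbᵢ² = 0.12² + 0.31² + 0.33² + 0.02² + 0.08² + 0.06² + 0.02² + 0.06² = 0.0144 + 0.0961 + 0.1089 + 0.0004 + 0.0064 + 0.0036 + 0.0004 + 0.0036 = 0.2338
B_Warb = 1 / 0.2338 = 4.2772
Highest B → broadest niche (most generalist): Whitethroat (B = 5.73).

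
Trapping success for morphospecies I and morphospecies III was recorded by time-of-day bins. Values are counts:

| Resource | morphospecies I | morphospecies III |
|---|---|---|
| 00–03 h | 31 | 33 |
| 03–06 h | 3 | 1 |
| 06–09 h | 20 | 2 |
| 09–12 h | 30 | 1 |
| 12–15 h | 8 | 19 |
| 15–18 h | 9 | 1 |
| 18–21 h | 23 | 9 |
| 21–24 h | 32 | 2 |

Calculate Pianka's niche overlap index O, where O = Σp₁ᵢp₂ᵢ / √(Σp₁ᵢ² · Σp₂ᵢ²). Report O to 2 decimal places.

0.62

Proportions for morphospecies I (n=156): 31/156=0.1987, 3/156=0.0192, 20/156=0.1282, 30/156=0.1923, 8/156=0.0513, 9/156=0.0577, 23/156=0.1474, 32/156=0.2051
Proportions for morphospecies III (n=68): 33/68=0.4853, 1/68=0.0147, 2/68=0.0294, 1/68=0.0147, 19/68=0.2794, 1/68=0.0147, 9/68=0.1324, 2/68=0.0294
Σ p₁ᵢp₂ᵢ = 0.096429 + 0.000282 + 0.003769 + 0.002827 + 0.014333 + 0.000848 + 0.019516 + 0.006030 = 0.144034
Σp_1ᵢ² = 0.1987² + 0.0192² + 0.1282² + 0.1923² + 0.0513² + 0.0577² + 0.1474² + 0.2051² = 0.039482 + 0.000369 + 0.016435 + 0.036979 + 0.002632 + 0.003329 + 0.021727 + 0.042066 = 0.163019
Σp_2ᵢ² = 0.4853² + 0.0147² + 0.0294² + 0.0147² + 0.2794² + 0.0147² + 0.1324² + 0.0294² = 0.235516 + 0.000216 + 0.000864 + 0.000216 + 0.078064 + 0.000216 + 0.017530 + 0.000864 = 0.333486
O = 0.144034 / √(0.163019 × 0.333486) = 0.144034 / 0.2331621 = 0.6177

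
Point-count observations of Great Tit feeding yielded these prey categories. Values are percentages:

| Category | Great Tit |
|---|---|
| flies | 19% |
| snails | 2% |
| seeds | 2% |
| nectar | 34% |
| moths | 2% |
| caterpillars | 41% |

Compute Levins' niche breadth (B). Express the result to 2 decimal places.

Convert percentages to proportions (divide by 100).
Σpᵢ² = 0.19² + 0.02² + 0.02² + 0.34² + 0.02² + 0.41² = 0.0361 + 0.0004 + 0.0004 + 0.1156 + 0.0004 + 0.1681 = 0.3210
B = 1 / 0.3210 = 3.1153

3.12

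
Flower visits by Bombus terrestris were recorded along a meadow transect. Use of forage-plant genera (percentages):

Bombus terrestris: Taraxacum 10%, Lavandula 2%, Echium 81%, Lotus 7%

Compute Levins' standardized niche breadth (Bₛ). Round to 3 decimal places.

0.163

Convert percentages to proportions (divide by 100).
Σpᵢ² = 0.10² + 0.02² + 0.81² + 0.07² = 0.0100 + 0.0004 + 0.6561 + 0.0049 = 0.6714
B = 1 / 0.6714 = 1.48943
Bₛ = (B − 1)/(n − 1) = (1.48943 − 1)/(4 − 1) = 0.48943/3 = 0.16314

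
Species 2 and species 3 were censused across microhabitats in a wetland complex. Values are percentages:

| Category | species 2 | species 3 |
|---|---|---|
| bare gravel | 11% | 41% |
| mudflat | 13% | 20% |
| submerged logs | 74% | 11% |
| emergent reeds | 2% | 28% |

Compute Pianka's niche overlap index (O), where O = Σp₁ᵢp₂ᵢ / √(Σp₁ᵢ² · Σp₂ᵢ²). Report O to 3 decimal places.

Convert percentages to proportions (divide by 100).
Σ p₁ᵢp₂ᵢ = 0.0451 + 0.0260 + 0.0814 + 0.0056 = 0.1581
Σp_1ᵢ² = 0.11² + 0.13² + 0.74² + 0.02² = 0.0121 + 0.0169 + 0.5476 + 0.0004 = 0.5770
Σp_2ᵢ² = 0.41² + 0.20² + 0.11² + 0.28² = 0.1681 + 0.0400 + 0.0121 + 0.0784 = 0.2986
O = 0.1581 / √(0.5770 × 0.2986) = 0.1581 / 0.415081 = 0.38089

0.381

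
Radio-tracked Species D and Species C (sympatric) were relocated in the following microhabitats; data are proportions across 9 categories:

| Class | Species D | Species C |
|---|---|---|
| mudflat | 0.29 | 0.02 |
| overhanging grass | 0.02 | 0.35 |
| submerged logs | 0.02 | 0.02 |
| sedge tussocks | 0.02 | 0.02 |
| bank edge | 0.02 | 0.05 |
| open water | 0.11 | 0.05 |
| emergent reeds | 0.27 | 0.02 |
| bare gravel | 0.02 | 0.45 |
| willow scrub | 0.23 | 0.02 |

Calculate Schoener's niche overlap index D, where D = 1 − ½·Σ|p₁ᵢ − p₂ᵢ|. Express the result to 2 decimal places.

0.21

Σ|p₁ᵢ − p₂ᵢ| = 0.27 + 0.33 + 0.00 + 0.00 + 0.03 + 0.06 + 0.25 + 0.43 + 0.21 = 1.58
D = 1 − ½ × 1.58 = 1 − 0.790 = 0.2100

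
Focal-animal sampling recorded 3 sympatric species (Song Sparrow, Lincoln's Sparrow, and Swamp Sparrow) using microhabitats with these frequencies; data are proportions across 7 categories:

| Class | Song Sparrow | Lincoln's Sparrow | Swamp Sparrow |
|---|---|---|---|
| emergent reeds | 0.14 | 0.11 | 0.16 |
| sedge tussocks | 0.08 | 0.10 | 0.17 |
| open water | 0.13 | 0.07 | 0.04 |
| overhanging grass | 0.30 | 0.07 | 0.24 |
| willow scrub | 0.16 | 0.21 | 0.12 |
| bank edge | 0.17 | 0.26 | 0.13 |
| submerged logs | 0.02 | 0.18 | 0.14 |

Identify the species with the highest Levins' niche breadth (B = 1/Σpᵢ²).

Σp_Songᵢ² = 0.14² + 0.08² + 0.13² + 0.30² + 0.16² + 0.17² + 0.02² = 0.0196 + 0.0064 + 0.0169 + 0.0900 + 0.0256 + 0.0289 + 0.0004 = 0.1878
B_Song = 1 / 0.1878 = 5.3248
Σp_Lincᵢ² = 0.11² + 0.10² + 0.07² + 0.07² + 0.21² + 0.26² + 0.18² = 0.0121 + 0.0100 + 0.0049 + 0.0049 + 0.0441 + 0.0676 + 0.0324 = 0.1760
B_Linc = 1 / 0.1760 = 5.6818
Σp_Swamᵢ² = 0.16² + 0.17² + 0.04² + 0.24² + 0.12² + 0.13² + 0.14² = 0.0256 + 0.0289 + 0.0016 + 0.0576 + 0.0144 + 0.0169 + 0.0196 = 0.1646
B_Swam = 1 / 0.1646 = 6.0753
Highest B → broadest niche (most generalist): Swamp Sparrow (B = 6.08).

Swamp Sparrow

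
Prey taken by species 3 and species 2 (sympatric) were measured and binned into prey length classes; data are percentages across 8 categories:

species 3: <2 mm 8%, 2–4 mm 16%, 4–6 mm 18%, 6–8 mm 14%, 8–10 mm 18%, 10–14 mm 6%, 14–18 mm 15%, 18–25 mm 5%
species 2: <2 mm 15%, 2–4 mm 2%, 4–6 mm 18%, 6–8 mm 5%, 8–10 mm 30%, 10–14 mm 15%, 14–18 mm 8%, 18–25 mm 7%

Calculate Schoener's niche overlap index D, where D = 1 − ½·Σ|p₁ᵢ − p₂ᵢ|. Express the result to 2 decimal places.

Convert percentages to proportions (divide by 100).
Σ|p₁ᵢ − p₂ᵢ| = 0.07 + 0.14 + 0.00 + 0.09 + 0.12 + 0.09 + 0.07 + 0.02 = 0.60
D = 1 − ½ × 0.60 = 1 − 0.300 = 0.7000

0.70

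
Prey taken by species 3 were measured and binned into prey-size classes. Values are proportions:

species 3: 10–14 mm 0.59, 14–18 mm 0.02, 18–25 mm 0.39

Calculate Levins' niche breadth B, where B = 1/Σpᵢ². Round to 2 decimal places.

2.00

Σpᵢ² = 0.59² + 0.02² + 0.39² = 0.3481 + 0.0004 + 0.1521 = 0.5006
B = 1 / 0.5006 = 1.9976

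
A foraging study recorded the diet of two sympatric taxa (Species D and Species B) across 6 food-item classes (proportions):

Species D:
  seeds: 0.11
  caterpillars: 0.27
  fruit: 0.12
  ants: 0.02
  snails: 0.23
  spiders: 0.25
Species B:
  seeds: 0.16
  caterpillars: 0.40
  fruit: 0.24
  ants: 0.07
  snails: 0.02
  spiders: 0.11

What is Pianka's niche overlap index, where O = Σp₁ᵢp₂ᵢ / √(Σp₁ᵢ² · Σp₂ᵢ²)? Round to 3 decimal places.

0.793

Σ p₁ᵢp₂ᵢ = 0.0176 + 0.1080 + 0.0288 + 0.0014 + 0.0046 + 0.0275 = 0.1879
Σp_1ᵢ² = 0.11² + 0.27² + 0.12² + 0.02² + 0.23² + 0.25² = 0.0121 + 0.0729 + 0.0144 + 0.0004 + 0.0529 + 0.0625 = 0.2152
Σp_2ᵢ² = 0.16² + 0.40² + 0.24² + 0.07² + 0.02² + 0.11² = 0.0256 + 0.1600 + 0.0576 + 0.0049 + 0.0004 + 0.0121 = 0.2606
O = 0.1879 / √(0.2152 × 0.2606) = 0.1879 / 0.236815 = 0.79345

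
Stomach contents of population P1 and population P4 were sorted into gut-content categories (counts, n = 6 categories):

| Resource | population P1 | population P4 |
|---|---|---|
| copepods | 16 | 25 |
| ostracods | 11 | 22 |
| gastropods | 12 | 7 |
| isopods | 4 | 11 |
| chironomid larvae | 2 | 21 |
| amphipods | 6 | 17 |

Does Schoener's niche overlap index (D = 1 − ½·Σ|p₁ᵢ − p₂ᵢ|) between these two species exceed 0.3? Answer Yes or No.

Proportions for population P1 (n=51): 16/51=0.3137, 11/51=0.2157, 12/51=0.2353, 4/51=0.0784, 2/51=0.0392, 6/51=0.1176
Proportions for population P4 (n=103): 25/103=0.2427, 22/103=0.2136, 7/103=0.0680, 11/103=0.1068, 21/103=0.2039, 17/103=0.1650
Σ|p₁ᵢ − p₂ᵢ| = 0.0710 + 0.0021 + 0.1673 + 0.0284 + 0.1647 + 0.0474 = 0.4809
D = 1 − ½ × 0.4809 = 1 − 0.24045 = 0.75955
D = 0.75955 > 0.3 → Yes.

Yes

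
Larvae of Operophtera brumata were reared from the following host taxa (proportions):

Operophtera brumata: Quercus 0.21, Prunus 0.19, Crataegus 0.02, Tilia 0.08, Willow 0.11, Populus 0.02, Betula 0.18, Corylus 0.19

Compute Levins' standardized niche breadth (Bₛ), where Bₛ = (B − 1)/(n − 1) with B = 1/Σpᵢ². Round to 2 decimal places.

0.71

Σpᵢ² = 0.21² + 0.19² + 0.02² + 0.08² + 0.11² + 0.02² + 0.18² + 0.19² = 0.0441 + 0.0361 + 0.0004 + 0.0064 + 0.0121 + 0.0004 + 0.0324 + 0.0361 = 0.1680
B = 1 / 0.1680 = 5.9524
Bₛ = (B − 1)/(n − 1) = (5.9524 − 1)/(8 − 1) = 4.9524/7 = 0.7075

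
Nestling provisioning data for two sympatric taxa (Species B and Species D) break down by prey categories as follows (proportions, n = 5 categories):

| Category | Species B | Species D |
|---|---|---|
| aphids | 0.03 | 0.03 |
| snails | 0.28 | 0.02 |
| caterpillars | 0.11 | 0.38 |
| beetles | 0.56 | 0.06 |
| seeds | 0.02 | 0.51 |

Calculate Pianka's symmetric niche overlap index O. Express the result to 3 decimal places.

0.226

Σ p₁ᵢp₂ᵢ = 0.0009 + 0.0056 + 0.0418 + 0.0336 + 0.0102 = 0.0921
Σp_1ᵢ² = 0.03² + 0.28² + 0.11² + 0.56² + 0.02² = 0.0009 + 0.0784 + 0.0121 + 0.3136 + 0.0004 = 0.4054
Σp_2ᵢ² = 0.03² + 0.02² + 0.38² + 0.06² + 0.51² = 0.0009 + 0.0004 + 0.1444 + 0.0036 + 0.2601 = 0.4094
O = 0.0921 / √(0.4054 × 0.4094) = 0.0921 / 0.407395 = 0.22607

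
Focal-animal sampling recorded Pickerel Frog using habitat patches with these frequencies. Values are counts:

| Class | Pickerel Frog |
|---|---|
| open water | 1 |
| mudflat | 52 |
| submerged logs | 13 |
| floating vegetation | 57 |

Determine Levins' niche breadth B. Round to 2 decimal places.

2.47

Proportions for Pickerel Frog (n=123): 1/123=0.0081, 52/123=0.4228, 13/123=0.1057, 57/123=0.4634
Σpᵢ² = 0.0081² + 0.4228² + 0.1057² + 0.4634² = 0.000066 + 0.178760 + 0.011172 + 0.214740 = 0.404738
B = 1 / 0.404738 = 2.4707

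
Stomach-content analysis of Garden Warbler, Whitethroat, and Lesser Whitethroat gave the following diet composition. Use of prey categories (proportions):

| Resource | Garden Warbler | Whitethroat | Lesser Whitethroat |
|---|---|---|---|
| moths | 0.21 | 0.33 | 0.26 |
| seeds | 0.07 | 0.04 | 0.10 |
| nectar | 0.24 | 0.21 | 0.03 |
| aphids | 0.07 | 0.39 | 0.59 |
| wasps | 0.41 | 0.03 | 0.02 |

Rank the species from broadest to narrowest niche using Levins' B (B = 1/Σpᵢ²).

Σp_Gardᵢ² = 0.21² + 0.07² + 0.24² + 0.07² + 0.41² = 0.0441 + 0.0049 + 0.0576 + 0.0049 + 0.1681 = 0.2796
B_Gard = 1 / 0.2796 = 3.5765
Σp_Whitᵢ² = 0.33² + 0.04² + 0.21² + 0.39² + 0.03² = 0.1089 + 0.0016 + 0.0441 + 0.1521 + 0.0009 = 0.3076
B_Whit = 1 / 0.3076 = 3.2510
Σp_Lessᵢ² = 0.26² + 0.10² + 0.03² + 0.59² + 0.02² = 0.0676 + 0.0100 + 0.0009 + 0.3481 + 0.0004 = 0.4270
B_Less = 1 / 0.4270 = 2.3419
Ranking by B (broadest → narrowest): Garden Warbler (3.58) > Whitethroat (3.25) > Lesser Whitethroat (2.34)

Garden Warbler > Whitethroat > Lesser Whitethroat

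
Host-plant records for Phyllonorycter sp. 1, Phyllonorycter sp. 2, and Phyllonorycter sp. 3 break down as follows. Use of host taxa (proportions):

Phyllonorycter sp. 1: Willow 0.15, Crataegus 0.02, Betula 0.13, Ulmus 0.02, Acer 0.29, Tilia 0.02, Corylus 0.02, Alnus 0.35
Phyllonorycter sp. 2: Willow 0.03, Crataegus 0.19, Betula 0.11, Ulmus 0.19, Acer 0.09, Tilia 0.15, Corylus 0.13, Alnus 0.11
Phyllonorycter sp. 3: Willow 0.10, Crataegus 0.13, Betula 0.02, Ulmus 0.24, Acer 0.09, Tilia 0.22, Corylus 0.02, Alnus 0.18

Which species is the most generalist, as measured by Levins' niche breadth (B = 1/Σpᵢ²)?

Phyllonorycter sp. 2

Σp_1ᵢ² = 0.15² + 0.02² + 0.13² + 0.02² + 0.29² + 0.02² + 0.02² + 0.35² = 0.0225 + 0.0004 + 0.0169 + 0.0004 + 0.0841 + 0.0004 + 0.0004 + 0.1225 = 0.2476
B_1 = 1 / 0.2476 = 4.0388
Σp_2ᵢ² = 0.03² + 0.19² + 0.11² + 0.19² + 0.09² + 0.15² + 0.13² + 0.11² = 0.0009 + 0.0361 + 0.0121 + 0.0361 + 0.0081 + 0.0225 + 0.0169 + 0.0121 = 0.1448
B_2 = 1 / 0.1448 = 6.9061
Σp_3ᵢ² = 0.10² + 0.13² + 0.02² + 0.24² + 0.09² + 0.22² + 0.02² + 0.18² = 0.0100 + 0.0169 + 0.0004 + 0.0576 + 0.0081 + 0.0484 + 0.0004 + 0.0324 = 0.1742
B_3 = 1 / 0.1742 = 5.7405
Highest B → broadest niche (most generalist): Phyllonorycter sp. 2 (B = 6.91).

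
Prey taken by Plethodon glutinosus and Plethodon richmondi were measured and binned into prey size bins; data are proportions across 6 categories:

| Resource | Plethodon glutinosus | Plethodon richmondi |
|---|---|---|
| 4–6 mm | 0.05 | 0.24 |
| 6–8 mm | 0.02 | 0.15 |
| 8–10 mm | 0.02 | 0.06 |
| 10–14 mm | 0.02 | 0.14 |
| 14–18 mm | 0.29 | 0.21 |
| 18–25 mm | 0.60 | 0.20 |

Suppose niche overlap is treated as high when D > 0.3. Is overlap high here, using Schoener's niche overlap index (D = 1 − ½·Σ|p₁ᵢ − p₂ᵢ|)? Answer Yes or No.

Σ|p₁ᵢ − p₂ᵢ| = 0.19 + 0.13 + 0.04 + 0.12 + 0.08 + 0.40 = 0.96
D = 1 − ½ × 0.96 = 1 − 0.480 = 0.5200
D = 0.5200 > 0.3 → Yes.

Yes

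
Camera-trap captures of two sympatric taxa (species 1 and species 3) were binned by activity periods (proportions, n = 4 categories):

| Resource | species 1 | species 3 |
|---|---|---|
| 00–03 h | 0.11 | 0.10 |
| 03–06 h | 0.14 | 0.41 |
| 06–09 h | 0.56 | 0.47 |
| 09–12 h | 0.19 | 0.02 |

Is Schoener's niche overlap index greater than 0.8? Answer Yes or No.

Σ|p₁ᵢ − p₂ᵢ| = 0.01 + 0.27 + 0.09 + 0.17 = 0.54
D = 1 − ½ × 0.54 = 1 − 0.270 = 0.7300
D = 0.7300 < 0.8 → No.

No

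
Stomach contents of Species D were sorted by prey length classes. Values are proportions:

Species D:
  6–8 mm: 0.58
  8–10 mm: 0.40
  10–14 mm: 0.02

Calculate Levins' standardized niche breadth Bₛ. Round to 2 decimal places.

0.51

Σpᵢ² = 0.58² + 0.40² + 0.02² = 0.3364 + 0.1600 + 0.0004 = 0.4968
B = 1 / 0.4968 = 2.0129
Bₛ = (B − 1)/(n − 1) = (2.0129 − 1)/(3 − 1) = 1.0129/2 = 0.5065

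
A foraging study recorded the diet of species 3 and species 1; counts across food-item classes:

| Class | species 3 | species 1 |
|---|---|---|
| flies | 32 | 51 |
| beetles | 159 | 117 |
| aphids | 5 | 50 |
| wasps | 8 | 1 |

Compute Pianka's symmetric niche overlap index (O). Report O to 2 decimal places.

0.92

Proportions for species 3 (n=204): 32/204=0.1569, 159/204=0.7794, 5/204=0.0245, 8/204=0.0392
Proportions for species 1 (n=219): 51/219=0.2329, 117/219=0.5342, 50/219=0.2283, 1/219=0.0046
Σ p₁ᵢp₂ᵢ = 0.036542 + 0.416355 + 0.005593 + 0.000180 = 0.458670
Σp_1ᵢ² = 0.1569² + 0.7794² + 0.0245² + 0.0392² = 0.024618 + 0.607464 + 0.000600 + 0.001537 = 0.634219
Σp_2ᵢ² = 0.2329² + 0.5342² + 0.2283² + 0.0046² = 0.054242 + 0.285370 + 0.052121 + 0.000021 = 0.391754
O = 0.458670 / √(0.634219 × 0.391754) = 0.458670 / 0.4984554 = 0.9202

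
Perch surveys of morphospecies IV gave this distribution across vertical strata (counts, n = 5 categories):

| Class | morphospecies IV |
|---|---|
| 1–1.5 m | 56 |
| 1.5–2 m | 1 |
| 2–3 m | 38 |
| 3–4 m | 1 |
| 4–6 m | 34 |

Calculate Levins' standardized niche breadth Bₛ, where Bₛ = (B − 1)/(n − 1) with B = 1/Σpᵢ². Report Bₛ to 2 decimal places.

Proportions for morphospecies IV (n=130): 56/130=0.4308, 1/130=0.0077, 38/130=0.2923, 1/130=0.0077, 34/130=0.2615
Σpᵢ² = 0.4308² + 0.0077² + 0.2923² + 0.0077² + 0.2615² = 0.185589 + 0.000059 + 0.085439 + 0.000059 + 0.068382 = 0.339528
B = 1 / 0.339528 = 2.9453
Bₛ = (B − 1)/(n − 1) = (2.9453 − 1)/(5 − 1) = 1.9453/4 = 0.4863

0.49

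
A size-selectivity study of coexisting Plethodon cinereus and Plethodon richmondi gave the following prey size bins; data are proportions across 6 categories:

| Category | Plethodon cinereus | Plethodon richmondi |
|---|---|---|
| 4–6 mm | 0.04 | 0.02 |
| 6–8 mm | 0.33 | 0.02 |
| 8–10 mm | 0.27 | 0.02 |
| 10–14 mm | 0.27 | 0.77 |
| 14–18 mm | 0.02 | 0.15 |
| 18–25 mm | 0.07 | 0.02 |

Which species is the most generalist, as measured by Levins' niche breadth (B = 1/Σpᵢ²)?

Σp_cineᵢ² = 0.04² + 0.33² + 0.27² + 0.27² + 0.02² + 0.07² = 0.0016 + 0.1089 + 0.0729 + 0.0729 + 0.0004 + 0.0049 = 0.2616
B_cine = 1 / 0.2616 = 3.8226
Σp_richᵢ² = 0.02² + 0.02² + 0.02² + 0.77² + 0.15² + 0.02² = 0.0004 + 0.0004 + 0.0004 + 0.5929 + 0.0225 + 0.0004 = 0.6170
B_rich = 1 / 0.6170 = 1.6207
Highest B → broadest niche (most generalist): Plethodon cinereus (B = 3.82).

Plethodon cinereus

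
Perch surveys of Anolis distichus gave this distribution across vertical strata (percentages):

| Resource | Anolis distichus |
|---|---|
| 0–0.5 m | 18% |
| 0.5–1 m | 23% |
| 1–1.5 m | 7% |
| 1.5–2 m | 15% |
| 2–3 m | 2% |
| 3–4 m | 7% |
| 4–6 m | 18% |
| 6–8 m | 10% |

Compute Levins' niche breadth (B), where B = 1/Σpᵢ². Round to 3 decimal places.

6.234

Convert percentages to proportions (divide by 100).
Σpᵢ² = 0.18² + 0.23² + 0.07² + 0.15² + 0.02² + 0.07² + 0.18² + 0.10² = 0.0324 + 0.0529 + 0.0049 + 0.0225 + 0.0004 + 0.0049 + 0.0324 + 0.0100 = 0.1604
B = 1 / 0.1604 = 6.23441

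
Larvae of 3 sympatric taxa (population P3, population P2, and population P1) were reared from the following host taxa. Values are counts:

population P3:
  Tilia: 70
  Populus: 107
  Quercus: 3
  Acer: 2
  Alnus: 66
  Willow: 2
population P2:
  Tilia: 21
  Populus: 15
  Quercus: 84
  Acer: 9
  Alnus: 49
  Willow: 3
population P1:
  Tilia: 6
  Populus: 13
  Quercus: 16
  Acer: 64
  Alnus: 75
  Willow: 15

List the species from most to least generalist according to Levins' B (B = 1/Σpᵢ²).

population P1 > population P2 > population P3

Proportions for population P3 (n=250): 70/250=0.2800, 107/250=0.4280, 3/250=0.0120, 2/250=0.0080, 66/250=0.2640, 2/250=0.0080
Proportions for population P2 (n=181): 21/181=0.1160, 15/181=0.0829, 84/181=0.4641, 9/181=0.0497, 49/181=0.2707, 3/181=0.0166
Proportions for population P1 (n=189): 6/189=0.0317, 13/189=0.0688, 16/189=0.0847, 64/189=0.3386, 75/189=0.3968, 15/189=0.0794
Σp_P3ᵢ² = 0.2800² + 0.4280² + 0.0120² + 0.0080² + 0.2640² + 0.0080² = 0.078400 + 0.183184 + 0.000144 + 0.000064 + 0.069696 + 0.000064 = 0.331552
B_P3 = 1 / 0.331552 = 3.0161
Σp_P2ᵢ² = 0.1160² + 0.0829² + 0.4641² + 0.0497² + 0.2707² + 0.0166² = 0.013456 + 0.006872 + 0.215389 + 0.002470 + 0.073278 + 0.000276 = 0.311741
B_P2 = 1 / 0.311741 = 3.2078
Σp_P1ᵢ² = 0.0317² + 0.0688² + 0.0847² + 0.3386² + 0.3968² + 0.0794² = 0.001005 + 0.004733 + 0.007174 + 0.114650 + 0.157450 + 0.006304 = 0.291316
B_P1 = 1 / 0.291316 = 3.4327
Ranking by B (broadest → narrowest): population P1 (3.43) > population P2 (3.21) > population P3 (3.02)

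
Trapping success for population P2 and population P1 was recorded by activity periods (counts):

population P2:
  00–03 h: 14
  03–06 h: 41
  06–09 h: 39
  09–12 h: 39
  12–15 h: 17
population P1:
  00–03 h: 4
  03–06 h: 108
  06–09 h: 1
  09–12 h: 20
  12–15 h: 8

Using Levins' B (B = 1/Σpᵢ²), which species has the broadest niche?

Proportions for population P2 (n=150): 14/150=0.0933, 41/150=0.2733, 39/150=0.2600, 39/150=0.2600, 17/150=0.1133
Proportions for population P1 (n=141): 4/141=0.0284, 108/141=0.7660, 1/141=0.0071, 20/141=0.1418, 8/141=0.0567
Σp_P2ᵢ² = 0.0933² + 0.2733² + 0.2600² + 0.2600² + 0.1133² = 0.008705 + 0.074693 + 0.067600 + 0.067600 + 0.012837 = 0.231435
B_P2 = 1 / 0.231435 = 4.3209
Σp_P1ᵢ² = 0.0284² + 0.7660² + 0.0071² + 0.1418² + 0.0567² = 0.000807 + 0.586756 + 0.000050 + 0.020107 + 0.003215 = 0.610935
B_P1 = 1 / 0.610935 = 1.6368
Highest B → broadest niche (most generalist): population P2 (B = 4.32).

population P2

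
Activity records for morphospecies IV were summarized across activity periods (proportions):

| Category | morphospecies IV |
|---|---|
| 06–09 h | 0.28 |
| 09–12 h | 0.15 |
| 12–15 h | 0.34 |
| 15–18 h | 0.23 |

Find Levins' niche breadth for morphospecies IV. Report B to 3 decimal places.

Σpᵢ² = 0.28² + 0.15² + 0.34² + 0.23² = 0.0784 + 0.0225 + 0.1156 + 0.0529 = 0.2694
B = 1 / 0.2694 = 3.71195

3.712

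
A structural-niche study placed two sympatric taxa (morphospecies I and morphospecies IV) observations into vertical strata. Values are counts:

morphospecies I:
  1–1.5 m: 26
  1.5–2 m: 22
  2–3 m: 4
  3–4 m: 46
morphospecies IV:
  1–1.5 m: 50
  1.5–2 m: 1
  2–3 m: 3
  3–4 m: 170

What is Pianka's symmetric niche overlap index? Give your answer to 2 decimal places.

Proportions for morphospecies I (n=98): 26/98=0.2653, 22/98=0.2245, 4/98=0.0408, 46/98=0.4694
Proportions for morphospecies IV (n=224): 50/224=0.2232, 1/224=0.0045, 3/224=0.0134, 170/224=0.7589
Σ p₁ᵢp₂ᵢ = 0.059215 + 0.001010 + 0.000547 + 0.356228 = 0.417000
Σp_1ᵢ² = 0.2653² + 0.2245² + 0.0408² + 0.4694² = 0.070384 + 0.050400 + 0.001665 + 0.220336 = 0.342785
Σp_2ᵢ² = 0.2232² + 0.0045² + 0.0134² + 0.7589² = 0.049818 + 0.000020 + 0.000180 + 0.575929 = 0.625947
O = 0.417000 / √(0.342785 × 0.625947) = 0.417000 / 0.4632119 = 0.9002

0.90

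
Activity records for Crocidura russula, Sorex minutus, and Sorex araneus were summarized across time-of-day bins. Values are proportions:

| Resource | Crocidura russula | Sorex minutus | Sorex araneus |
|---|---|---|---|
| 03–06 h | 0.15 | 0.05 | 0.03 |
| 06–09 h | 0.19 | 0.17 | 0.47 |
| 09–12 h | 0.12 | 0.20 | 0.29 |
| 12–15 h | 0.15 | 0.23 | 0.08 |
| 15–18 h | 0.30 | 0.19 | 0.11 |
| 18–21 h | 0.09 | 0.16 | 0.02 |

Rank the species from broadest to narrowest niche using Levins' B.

Sorex minutus > Crocidura russula > Sorex araneus

Σp_russᵢ² = 0.15² + 0.19² + 0.12² + 0.15² + 0.30² + 0.09² = 0.0225 + 0.0361 + 0.0144 + 0.0225 + 0.0900 + 0.0081 = 0.1936
B_russ = 1 / 0.1936 = 5.1653
Σp_minuᵢ² = 0.05² + 0.17² + 0.20² + 0.23² + 0.19² + 0.16² = 0.0025 + 0.0289 + 0.0400 + 0.0529 + 0.0361 + 0.0256 = 0.1860
B_minu = 1 / 0.1860 = 5.3763
Σp_aranᵢ² = 0.03² + 0.47² + 0.29² + 0.08² + 0.11² + 0.02² = 0.0009 + 0.2209 + 0.0841 + 0.0064 + 0.0121 + 0.0004 = 0.3248
B_aran = 1 / 0.3248 = 3.0788
Ranking by B (broadest → narrowest): Sorex minutus (5.38) > Crocidura russula (5.17) > Sorex araneus (3.08)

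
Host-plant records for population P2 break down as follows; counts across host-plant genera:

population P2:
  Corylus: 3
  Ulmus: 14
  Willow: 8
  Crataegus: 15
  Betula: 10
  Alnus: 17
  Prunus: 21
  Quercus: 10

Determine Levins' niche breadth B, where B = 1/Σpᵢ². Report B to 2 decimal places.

6.74

Proportions for population P2 (n=98): 3/98=0.0306, 14/98=0.1429, 8/98=0.0816, 15/98=0.1531, 10/98=0.1020, 17/98=0.1735, 21/98=0.2143, 10/98=0.1020
Σpᵢ² = 0.0306² + 0.1429² + 0.0816² + 0.1531² + 0.1020² + 0.1735² + 0.2143² + 0.1020² = 0.000936 + 0.020420 + 0.006659 + 0.023440 + 0.010404 + 0.030102 + 0.045924 + 0.010404 = 0.148289
B = 1 / 0.148289 = 6.7436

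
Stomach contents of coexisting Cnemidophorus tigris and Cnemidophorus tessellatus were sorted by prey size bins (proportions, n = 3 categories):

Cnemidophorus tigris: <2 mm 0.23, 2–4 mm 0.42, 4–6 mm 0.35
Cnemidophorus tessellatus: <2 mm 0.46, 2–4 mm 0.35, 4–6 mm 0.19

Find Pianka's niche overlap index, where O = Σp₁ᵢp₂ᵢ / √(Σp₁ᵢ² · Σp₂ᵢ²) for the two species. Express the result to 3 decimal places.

Σ p₁ᵢp₂ᵢ = 0.1058 + 0.1470 + 0.0665 = 0.3193
Σp_1ᵢ² = 0.23² + 0.42² + 0.35² = 0.0529 + 0.1764 + 0.1225 = 0.3518
Σp_2ᵢ² = 0.46² + 0.35² + 0.19² = 0.2116 + 0.1225 + 0.0361 = 0.3702
O = 0.3193 / √(0.3518 × 0.3702) = 0.3193 / 0.360883 = 0.88477

0.885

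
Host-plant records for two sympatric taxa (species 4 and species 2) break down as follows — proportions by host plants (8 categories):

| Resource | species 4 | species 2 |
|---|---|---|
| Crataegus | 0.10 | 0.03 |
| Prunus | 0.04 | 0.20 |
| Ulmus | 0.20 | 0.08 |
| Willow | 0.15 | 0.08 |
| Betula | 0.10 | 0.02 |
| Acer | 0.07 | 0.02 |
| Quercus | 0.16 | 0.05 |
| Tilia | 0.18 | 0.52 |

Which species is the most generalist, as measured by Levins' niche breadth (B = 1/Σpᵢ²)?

Σp_4ᵢ² = 0.10² + 0.04² + 0.20² + 0.15² + 0.10² + 0.07² + 0.16² + 0.18² = 0.0100 + 0.0016 + 0.0400 + 0.0225 + 0.0100 + 0.0049 + 0.0256 + 0.0324 = 0.1470
B_4 = 1 / 0.1470 = 6.8027
Σp_2ᵢ² = 0.03² + 0.20² + 0.08² + 0.08² + 0.02² + 0.02² + 0.05² + 0.52² = 0.0009 + 0.0400 + 0.0064 + 0.0064 + 0.0004 + 0.0004 + 0.0025 + 0.2704 = 0.3274
B_2 = 1 / 0.3274 = 3.0544
Highest B → broadest niche (most generalist): species 4 (B = 6.80).

species 4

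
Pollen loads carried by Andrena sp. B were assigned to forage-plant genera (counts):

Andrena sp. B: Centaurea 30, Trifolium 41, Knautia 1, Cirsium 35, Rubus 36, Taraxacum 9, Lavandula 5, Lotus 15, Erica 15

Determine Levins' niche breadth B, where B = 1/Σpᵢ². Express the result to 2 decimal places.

Proportions for Andrena sp. B (n=187): 30/187=0.1604, 41/187=0.2193, 1/187=0.0053, 35/187=0.1872, 36/187=0.1925, 9/187=0.0481, 5/187=0.0267, 15/187=0.0802, 15/187=0.0802
Σpᵢ² = 0.1604² + 0.2193² + 0.0053² + 0.1872² + 0.1925² + 0.0481² + 0.0267² + 0.0802² + 0.0802² = 0.025728 + 0.048092 + 0.000028 + 0.035044 + 0.037056 + 0.002314 + 0.000713 + 0.006432 + 0.006432 = 0.161839
B = 1 / 0.161839 = 6.1790

6.18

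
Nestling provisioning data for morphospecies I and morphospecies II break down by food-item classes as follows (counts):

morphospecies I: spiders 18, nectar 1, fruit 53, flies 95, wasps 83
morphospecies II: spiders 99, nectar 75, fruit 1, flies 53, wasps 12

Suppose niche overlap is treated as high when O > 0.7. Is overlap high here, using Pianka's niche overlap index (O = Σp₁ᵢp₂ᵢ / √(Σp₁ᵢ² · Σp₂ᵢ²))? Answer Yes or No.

Proportions for morphospecies I (n=250): 18/250=0.0720, 1/250=0.0040, 53/250=0.2120, 95/250=0.3800, 83/250=0.3320
Proportions for morphospecies II (n=240): 99/240=0.4125, 75/240=0.3125, 1/240=0.0042, 53/240=0.2208, 12/240=0.0500
Σ p₁ᵢp₂ᵢ = 0.029700 + 0.001250 + 0.000890 + 0.083904 + 0.016600 = 0.132344
Σp_1ᵢ² = 0.0720² + 0.0040² + 0.2120² + 0.3800² + 0.3320² = 0.005184 + 0.000016 + 0.044944 + 0.144400 + 0.110224 = 0.304768
Σp_2ᵢ² = 0.4125² + 0.3125² + 0.0042² + 0.2208² + 0.0500² = 0.170156 + 0.097656 + 0.000018 + 0.048753 + 0.002500 = 0.319083
O = 0.132344 / √(0.304768 × 0.319083) = 0.132344 / 0.3118434 = 0.4244
O = 0.4244 < 0.7 → No.

No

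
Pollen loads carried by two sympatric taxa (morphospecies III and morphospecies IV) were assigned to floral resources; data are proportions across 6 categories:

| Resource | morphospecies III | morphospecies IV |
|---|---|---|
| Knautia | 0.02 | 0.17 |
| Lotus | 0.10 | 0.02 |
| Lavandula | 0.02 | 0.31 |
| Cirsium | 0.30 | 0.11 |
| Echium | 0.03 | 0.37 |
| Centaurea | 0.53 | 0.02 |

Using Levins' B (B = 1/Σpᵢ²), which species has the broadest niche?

Σp_IIIᵢ² = 0.02² + 0.10² + 0.02² + 0.30² + 0.03² + 0.53² = 0.0004 + 0.0100 + 0.0004 + 0.0900 + 0.0009 + 0.2809 = 0.3826
B_III = 1 / 0.3826 = 2.6137
Σp_IVᵢ² = 0.17² + 0.02² + 0.31² + 0.11² + 0.37² + 0.02² = 0.0289 + 0.0004 + 0.0961 + 0.0121 + 0.1369 + 0.0004 = 0.2748
B_IV = 1 / 0.2748 = 3.6390
Highest B → broadest niche (most generalist): morphospecies IV (B = 3.64).

morphospecies IV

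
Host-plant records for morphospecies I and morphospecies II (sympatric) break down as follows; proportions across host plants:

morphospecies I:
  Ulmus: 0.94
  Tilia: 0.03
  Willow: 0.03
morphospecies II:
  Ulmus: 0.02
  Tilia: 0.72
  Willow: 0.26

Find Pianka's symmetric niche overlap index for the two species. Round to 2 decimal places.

Σ p₁ᵢp₂ᵢ = 0.0188 + 0.0216 + 0.0078 = 0.0482
Σp_1ᵢ² = 0.94² + 0.03² + 0.03² = 0.8836 + 0.0009 + 0.0009 = 0.8854
Σp_2ᵢ² = 0.02² + 0.72² + 0.26² = 0.0004 + 0.5184 + 0.0676 = 0.5864
O = 0.0482 / √(0.8854 × 0.5864) = 0.0482 / 0.72055 = 0.0669

0.07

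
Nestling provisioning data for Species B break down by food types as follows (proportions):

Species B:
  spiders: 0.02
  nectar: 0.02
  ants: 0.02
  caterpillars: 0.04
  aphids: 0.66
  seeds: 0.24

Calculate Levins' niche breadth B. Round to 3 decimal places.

2.016

Σpᵢ² = 0.02² + 0.02² + 0.02² + 0.04² + 0.66² + 0.24² = 0.0004 + 0.0004 + 0.0004 + 0.0016 + 0.4356 + 0.0576 = 0.4960
B = 1 / 0.4960 = 2.01613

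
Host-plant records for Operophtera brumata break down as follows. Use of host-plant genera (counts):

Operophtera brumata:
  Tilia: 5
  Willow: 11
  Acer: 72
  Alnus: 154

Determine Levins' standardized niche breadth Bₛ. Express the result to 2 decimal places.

Proportions for Operophtera brumata (n=242): 5/242=0.0207, 11/242=0.0455, 72/242=0.2975, 154/242=0.6364
Σpᵢ² = 0.0207² + 0.0455² + 0.2975² + 0.6364² = 0.000428 + 0.002070 + 0.088506 + 0.405005 = 0.496009
B = 1 / 0.496009 = 2.0161
Bₛ = (B − 1)/(n − 1) = (2.0161 − 1)/(4 − 1) = 1.0161/3 = 0.3387

0.34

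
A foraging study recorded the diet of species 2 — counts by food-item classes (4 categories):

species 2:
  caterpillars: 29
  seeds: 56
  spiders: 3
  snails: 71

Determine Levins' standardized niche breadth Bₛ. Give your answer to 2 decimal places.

Proportions for species 2 (n=159): 29/159=0.1824, 56/159=0.3522, 3/159=0.0189, 71/159=0.4465
Σpᵢ² = 0.1824² + 0.3522² + 0.0189² + 0.4465² = 0.033270 + 0.124045 + 0.000357 + 0.199362 = 0.357034
B = 1 / 0.357034 = 2.8009
Bₛ = (B − 1)/(n − 1) = (2.8009 − 1)/(4 − 1) = 1.8009/3 = 0.6003

0.60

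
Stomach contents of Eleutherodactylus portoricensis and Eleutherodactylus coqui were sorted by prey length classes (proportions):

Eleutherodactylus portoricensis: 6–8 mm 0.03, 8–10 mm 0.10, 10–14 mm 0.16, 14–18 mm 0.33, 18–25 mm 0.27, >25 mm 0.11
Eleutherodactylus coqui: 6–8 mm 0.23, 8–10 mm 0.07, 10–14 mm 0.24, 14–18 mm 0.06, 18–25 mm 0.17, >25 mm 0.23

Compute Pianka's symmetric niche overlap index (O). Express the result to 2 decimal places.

0.67

Σ p₁ᵢp₂ᵢ = 0.0069 + 0.0070 + 0.0384 + 0.0198 + 0.0459 + 0.0253 = 0.1433
Σp_1ᵢ² = 0.03² + 0.10² + 0.16² + 0.33² + 0.27² + 0.11² = 0.0009 + 0.0100 + 0.0256 + 0.1089 + 0.0729 + 0.0121 = 0.2304
Σp_2ᵢ² = 0.23² + 0.07² + 0.24² + 0.06² + 0.17² + 0.23² = 0.0529 + 0.0049 + 0.0576 + 0.0036 + 0.0289 + 0.0529 = 0.2008
O = 0.1433 / √(0.2304 × 0.2008) = 0.1433 / 0.21509 = 0.6662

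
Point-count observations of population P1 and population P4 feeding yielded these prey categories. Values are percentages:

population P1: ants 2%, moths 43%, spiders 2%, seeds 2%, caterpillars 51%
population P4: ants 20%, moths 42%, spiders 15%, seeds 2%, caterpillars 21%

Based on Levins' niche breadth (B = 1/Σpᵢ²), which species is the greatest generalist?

population P4

Convert percentages to proportions (divide by 100).
Σp_P1ᵢ² = 0.02² + 0.43² + 0.02² + 0.02² + 0.51² = 0.0004 + 0.1849 + 0.0004 + 0.0004 + 0.2601 = 0.4462
B_P1 = 1 / 0.4462 = 2.2411
Σp_P4ᵢ² = 0.20² + 0.42² + 0.15² + 0.02² + 0.21² = 0.0400 + 0.1764 + 0.0225 + 0.0004 + 0.0441 = 0.2834
B_P4 = 1 / 0.2834 = 3.5286
Highest B → broadest niche (most generalist): population P4 (B = 3.53).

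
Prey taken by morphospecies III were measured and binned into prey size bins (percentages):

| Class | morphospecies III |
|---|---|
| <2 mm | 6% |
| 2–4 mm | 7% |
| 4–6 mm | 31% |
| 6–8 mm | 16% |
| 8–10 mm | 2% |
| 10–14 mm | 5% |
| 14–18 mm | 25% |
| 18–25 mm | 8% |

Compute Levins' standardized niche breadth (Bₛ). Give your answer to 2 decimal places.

0.56

Convert percentages to proportions (divide by 100).
Σpᵢ² = 0.06² + 0.07² + 0.31² + 0.16² + 0.02² + 0.05² + 0.25² + 0.08² = 0.0036 + 0.0049 + 0.0961 + 0.0256 + 0.0004 + 0.0025 + 0.0625 + 0.0064 = 0.2020
B = 1 / 0.2020 = 4.9505
Bₛ = (B − 1)/(n − 1) = (4.9505 − 1)/(8 − 1) = 3.9505/7 = 0.5644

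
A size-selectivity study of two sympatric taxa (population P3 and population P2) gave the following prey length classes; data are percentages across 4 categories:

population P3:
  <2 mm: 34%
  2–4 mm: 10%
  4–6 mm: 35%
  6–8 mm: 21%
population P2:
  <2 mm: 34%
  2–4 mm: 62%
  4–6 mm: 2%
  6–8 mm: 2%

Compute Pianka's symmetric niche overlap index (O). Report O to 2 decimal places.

0.49

Convert percentages to proportions (divide by 100).
Σ p₁ᵢp₂ᵢ = 0.1156 + 0.0620 + 0.0070 + 0.0042 = 0.1888
Σp_1ᵢ² = 0.34² + 0.10² + 0.35² + 0.21² = 0.1156 + 0.0100 + 0.1225 + 0.0441 = 0.2922
Σp_2ᵢ² = 0.34² + 0.62² + 0.02² + 0.02² = 0.1156 + 0.3844 + 0.0004 + 0.0004 = 0.5008
O = 0.1888 / √(0.2922 × 0.5008) = 0.1888 / 0.38254 = 0.4935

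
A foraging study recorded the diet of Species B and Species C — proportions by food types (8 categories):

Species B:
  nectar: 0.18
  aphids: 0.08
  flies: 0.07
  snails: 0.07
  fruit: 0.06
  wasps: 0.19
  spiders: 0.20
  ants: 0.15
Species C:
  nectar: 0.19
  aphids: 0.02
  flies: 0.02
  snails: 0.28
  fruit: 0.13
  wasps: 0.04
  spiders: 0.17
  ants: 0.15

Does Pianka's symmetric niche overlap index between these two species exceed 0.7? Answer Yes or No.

Yes

Σ p₁ᵢp₂ᵢ = 0.0342 + 0.0016 + 0.0014 + 0.0196 + 0.0078 + 0.0076 + 0.0340 + 0.0225 = 0.1287
Σp_1ᵢ² = 0.18² + 0.08² + 0.07² + 0.07² + 0.06² + 0.19² + 0.20² + 0.15² = 0.0324 + 0.0064 + 0.0049 + 0.0049 + 0.0036 + 0.0361 + 0.0400 + 0.0225 = 0.1508
Σp_2ᵢ² = 0.19² + 0.02² + 0.02² + 0.28² + 0.13² + 0.04² + 0.17² + 0.15² = 0.0361 + 0.0004 + 0.0004 + 0.0784 + 0.0169 + 0.0016 + 0.0289 + 0.0225 = 0.1852
O = 0.1287 / √(0.1508 × 0.1852) = 0.1287 / 0.16712 = 0.7701
O = 0.7701 > 0.7 → Yes.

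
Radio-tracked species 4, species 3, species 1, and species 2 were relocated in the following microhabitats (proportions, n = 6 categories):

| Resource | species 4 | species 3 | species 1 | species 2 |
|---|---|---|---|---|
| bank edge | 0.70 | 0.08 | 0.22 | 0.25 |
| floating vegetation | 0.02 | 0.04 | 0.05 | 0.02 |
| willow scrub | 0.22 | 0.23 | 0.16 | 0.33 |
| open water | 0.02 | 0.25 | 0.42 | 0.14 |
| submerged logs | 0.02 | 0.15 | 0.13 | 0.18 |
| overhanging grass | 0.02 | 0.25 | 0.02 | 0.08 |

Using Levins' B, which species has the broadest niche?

species 3

Σp_4ᵢ² = 0.70² + 0.02² + 0.22² + 0.02² + 0.02² + 0.02² = 0.4900 + 0.0004 + 0.0484 + 0.0004 + 0.0004 + 0.0004 = 0.5400
B_4 = 1 / 0.5400 = 1.8519
Σp_3ᵢ² = 0.08² + 0.04² + 0.23² + 0.25² + 0.15² + 0.25² = 0.0064 + 0.0016 + 0.0529 + 0.0625 + 0.0225 + 0.0625 = 0.2084
B_3 = 1 / 0.2084 = 4.7985
Σp_1ᵢ² = 0.22² + 0.05² + 0.16² + 0.42² + 0.13² + 0.02² = 0.0484 + 0.0025 + 0.0256 + 0.1764 + 0.0169 + 0.0004 = 0.2702
B_1 = 1 / 0.2702 = 3.7010
Σp_2ᵢ² = 0.25² + 0.02² + 0.33² + 0.14² + 0.18² + 0.08² = 0.0625 + 0.0004 + 0.1089 + 0.0196 + 0.0324 + 0.0064 = 0.2302
B_2 = 1 / 0.2302 = 4.3440
Highest B → broadest niche (most generalist): species 3 (B = 4.80).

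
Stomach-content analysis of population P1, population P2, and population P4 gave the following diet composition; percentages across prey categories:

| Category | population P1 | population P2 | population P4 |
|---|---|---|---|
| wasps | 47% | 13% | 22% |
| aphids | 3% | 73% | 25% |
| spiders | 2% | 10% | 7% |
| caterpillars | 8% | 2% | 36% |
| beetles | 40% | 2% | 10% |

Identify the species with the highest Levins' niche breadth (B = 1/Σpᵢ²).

Convert percentages to proportions (divide by 100).
Σp_P1ᵢ² = 0.47² + 0.03² + 0.02² + 0.08² + 0.40² = 0.2209 + 0.0009 + 0.0004 + 0.0064 + 0.1600 = 0.3886
B_P1 = 1 / 0.3886 = 2.5733
Σp_P2ᵢ² = 0.13² + 0.73² + 0.10² + 0.02² + 0.02² = 0.0169 + 0.5329 + 0.0100 + 0.0004 + 0.0004 = 0.5606
B_P2 = 1 / 0.5606 = 1.7838
Σp_P4ᵢ² = 0.22² + 0.25² + 0.07² + 0.36² + 0.10² = 0.0484 + 0.0625 + 0.0049 + 0.1296 + 0.0100 = 0.2554
B_P4 = 1 / 0.2554 = 3.9154
Highest B → broadest niche (most generalist): population P4 (B = 3.92).

population P4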